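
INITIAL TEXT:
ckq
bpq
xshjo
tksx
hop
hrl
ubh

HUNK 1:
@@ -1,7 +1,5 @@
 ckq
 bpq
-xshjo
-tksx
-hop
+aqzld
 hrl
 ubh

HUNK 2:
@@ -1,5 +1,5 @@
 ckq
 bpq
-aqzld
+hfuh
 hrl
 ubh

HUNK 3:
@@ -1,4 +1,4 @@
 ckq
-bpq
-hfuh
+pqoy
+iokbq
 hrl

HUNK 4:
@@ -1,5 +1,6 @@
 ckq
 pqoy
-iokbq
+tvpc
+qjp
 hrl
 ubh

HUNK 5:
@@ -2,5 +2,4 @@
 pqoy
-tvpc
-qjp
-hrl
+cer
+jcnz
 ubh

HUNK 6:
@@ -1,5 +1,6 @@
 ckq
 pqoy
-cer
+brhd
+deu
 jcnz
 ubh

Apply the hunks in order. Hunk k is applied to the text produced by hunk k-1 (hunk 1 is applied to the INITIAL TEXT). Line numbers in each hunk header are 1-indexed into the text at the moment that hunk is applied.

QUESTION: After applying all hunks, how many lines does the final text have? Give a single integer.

Answer: 6

Derivation:
Hunk 1: at line 1 remove [xshjo,tksx,hop] add [aqzld] -> 5 lines: ckq bpq aqzld hrl ubh
Hunk 2: at line 1 remove [aqzld] add [hfuh] -> 5 lines: ckq bpq hfuh hrl ubh
Hunk 3: at line 1 remove [bpq,hfuh] add [pqoy,iokbq] -> 5 lines: ckq pqoy iokbq hrl ubh
Hunk 4: at line 1 remove [iokbq] add [tvpc,qjp] -> 6 lines: ckq pqoy tvpc qjp hrl ubh
Hunk 5: at line 2 remove [tvpc,qjp,hrl] add [cer,jcnz] -> 5 lines: ckq pqoy cer jcnz ubh
Hunk 6: at line 1 remove [cer] add [brhd,deu] -> 6 lines: ckq pqoy brhd deu jcnz ubh
Final line count: 6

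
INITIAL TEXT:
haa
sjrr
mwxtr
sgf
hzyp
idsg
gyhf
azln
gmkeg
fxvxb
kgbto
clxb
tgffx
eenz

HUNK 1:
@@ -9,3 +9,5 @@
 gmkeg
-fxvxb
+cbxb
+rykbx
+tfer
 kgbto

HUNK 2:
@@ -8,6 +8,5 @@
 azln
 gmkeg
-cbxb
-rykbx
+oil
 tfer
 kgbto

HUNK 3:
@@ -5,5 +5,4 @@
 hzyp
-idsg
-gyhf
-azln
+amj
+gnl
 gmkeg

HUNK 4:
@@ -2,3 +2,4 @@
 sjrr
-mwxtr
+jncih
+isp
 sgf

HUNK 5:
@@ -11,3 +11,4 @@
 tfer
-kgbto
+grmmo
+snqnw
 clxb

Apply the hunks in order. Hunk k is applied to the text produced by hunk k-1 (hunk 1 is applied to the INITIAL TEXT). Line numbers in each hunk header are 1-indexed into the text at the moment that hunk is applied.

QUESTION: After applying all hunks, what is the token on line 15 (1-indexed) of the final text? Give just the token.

Hunk 1: at line 9 remove [fxvxb] add [cbxb,rykbx,tfer] -> 16 lines: haa sjrr mwxtr sgf hzyp idsg gyhf azln gmkeg cbxb rykbx tfer kgbto clxb tgffx eenz
Hunk 2: at line 8 remove [cbxb,rykbx] add [oil] -> 15 lines: haa sjrr mwxtr sgf hzyp idsg gyhf azln gmkeg oil tfer kgbto clxb tgffx eenz
Hunk 3: at line 5 remove [idsg,gyhf,azln] add [amj,gnl] -> 14 lines: haa sjrr mwxtr sgf hzyp amj gnl gmkeg oil tfer kgbto clxb tgffx eenz
Hunk 4: at line 2 remove [mwxtr] add [jncih,isp] -> 15 lines: haa sjrr jncih isp sgf hzyp amj gnl gmkeg oil tfer kgbto clxb tgffx eenz
Hunk 5: at line 11 remove [kgbto] add [grmmo,snqnw] -> 16 lines: haa sjrr jncih isp sgf hzyp amj gnl gmkeg oil tfer grmmo snqnw clxb tgffx eenz
Final line 15: tgffx

Answer: tgffx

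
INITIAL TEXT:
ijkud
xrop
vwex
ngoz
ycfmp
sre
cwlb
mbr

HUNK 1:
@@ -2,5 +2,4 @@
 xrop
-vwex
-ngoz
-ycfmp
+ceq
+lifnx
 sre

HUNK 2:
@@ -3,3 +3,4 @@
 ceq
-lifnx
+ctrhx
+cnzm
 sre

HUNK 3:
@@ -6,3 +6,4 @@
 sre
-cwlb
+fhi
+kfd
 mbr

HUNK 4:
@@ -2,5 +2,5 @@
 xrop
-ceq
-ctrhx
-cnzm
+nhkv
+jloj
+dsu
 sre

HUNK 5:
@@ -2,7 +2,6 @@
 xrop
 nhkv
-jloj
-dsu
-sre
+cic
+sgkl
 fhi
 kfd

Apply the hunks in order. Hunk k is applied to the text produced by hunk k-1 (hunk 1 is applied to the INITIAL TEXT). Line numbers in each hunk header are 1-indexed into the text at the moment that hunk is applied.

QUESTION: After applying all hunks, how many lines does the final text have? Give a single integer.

Hunk 1: at line 2 remove [vwex,ngoz,ycfmp] add [ceq,lifnx] -> 7 lines: ijkud xrop ceq lifnx sre cwlb mbr
Hunk 2: at line 3 remove [lifnx] add [ctrhx,cnzm] -> 8 lines: ijkud xrop ceq ctrhx cnzm sre cwlb mbr
Hunk 3: at line 6 remove [cwlb] add [fhi,kfd] -> 9 lines: ijkud xrop ceq ctrhx cnzm sre fhi kfd mbr
Hunk 4: at line 2 remove [ceq,ctrhx,cnzm] add [nhkv,jloj,dsu] -> 9 lines: ijkud xrop nhkv jloj dsu sre fhi kfd mbr
Hunk 5: at line 2 remove [jloj,dsu,sre] add [cic,sgkl] -> 8 lines: ijkud xrop nhkv cic sgkl fhi kfd mbr
Final line count: 8

Answer: 8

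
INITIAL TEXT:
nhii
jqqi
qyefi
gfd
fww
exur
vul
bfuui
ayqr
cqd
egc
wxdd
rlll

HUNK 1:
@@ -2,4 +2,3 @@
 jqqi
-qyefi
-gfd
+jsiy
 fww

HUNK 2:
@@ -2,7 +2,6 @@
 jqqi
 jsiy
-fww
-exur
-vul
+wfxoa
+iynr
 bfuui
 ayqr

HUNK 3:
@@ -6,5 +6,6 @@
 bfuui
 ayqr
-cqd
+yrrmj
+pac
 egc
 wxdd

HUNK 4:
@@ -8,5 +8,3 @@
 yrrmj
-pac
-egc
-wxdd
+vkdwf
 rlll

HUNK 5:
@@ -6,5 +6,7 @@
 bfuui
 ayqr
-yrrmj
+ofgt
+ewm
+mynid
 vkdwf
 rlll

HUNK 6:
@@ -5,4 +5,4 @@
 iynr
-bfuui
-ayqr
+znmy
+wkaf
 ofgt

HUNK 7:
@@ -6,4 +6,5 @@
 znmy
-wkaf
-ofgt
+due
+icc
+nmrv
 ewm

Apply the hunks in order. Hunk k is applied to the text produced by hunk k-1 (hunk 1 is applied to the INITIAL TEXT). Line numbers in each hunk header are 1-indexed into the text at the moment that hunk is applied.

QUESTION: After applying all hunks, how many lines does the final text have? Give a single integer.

Answer: 13

Derivation:
Hunk 1: at line 2 remove [qyefi,gfd] add [jsiy] -> 12 lines: nhii jqqi jsiy fww exur vul bfuui ayqr cqd egc wxdd rlll
Hunk 2: at line 2 remove [fww,exur,vul] add [wfxoa,iynr] -> 11 lines: nhii jqqi jsiy wfxoa iynr bfuui ayqr cqd egc wxdd rlll
Hunk 3: at line 6 remove [cqd] add [yrrmj,pac] -> 12 lines: nhii jqqi jsiy wfxoa iynr bfuui ayqr yrrmj pac egc wxdd rlll
Hunk 4: at line 8 remove [pac,egc,wxdd] add [vkdwf] -> 10 lines: nhii jqqi jsiy wfxoa iynr bfuui ayqr yrrmj vkdwf rlll
Hunk 5: at line 6 remove [yrrmj] add [ofgt,ewm,mynid] -> 12 lines: nhii jqqi jsiy wfxoa iynr bfuui ayqr ofgt ewm mynid vkdwf rlll
Hunk 6: at line 5 remove [bfuui,ayqr] add [znmy,wkaf] -> 12 lines: nhii jqqi jsiy wfxoa iynr znmy wkaf ofgt ewm mynid vkdwf rlll
Hunk 7: at line 6 remove [wkaf,ofgt] add [due,icc,nmrv] -> 13 lines: nhii jqqi jsiy wfxoa iynr znmy due icc nmrv ewm mynid vkdwf rlll
Final line count: 13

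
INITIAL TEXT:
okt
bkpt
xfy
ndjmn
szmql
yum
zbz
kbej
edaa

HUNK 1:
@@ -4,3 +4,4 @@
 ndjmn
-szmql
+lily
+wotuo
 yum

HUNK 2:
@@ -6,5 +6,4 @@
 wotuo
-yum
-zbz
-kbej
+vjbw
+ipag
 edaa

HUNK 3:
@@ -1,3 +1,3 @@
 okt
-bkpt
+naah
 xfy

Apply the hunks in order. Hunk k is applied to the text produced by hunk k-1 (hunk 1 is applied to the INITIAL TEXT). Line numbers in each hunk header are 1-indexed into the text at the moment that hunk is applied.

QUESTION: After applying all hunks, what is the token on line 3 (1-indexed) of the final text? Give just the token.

Answer: xfy

Derivation:
Hunk 1: at line 4 remove [szmql] add [lily,wotuo] -> 10 lines: okt bkpt xfy ndjmn lily wotuo yum zbz kbej edaa
Hunk 2: at line 6 remove [yum,zbz,kbej] add [vjbw,ipag] -> 9 lines: okt bkpt xfy ndjmn lily wotuo vjbw ipag edaa
Hunk 3: at line 1 remove [bkpt] add [naah] -> 9 lines: okt naah xfy ndjmn lily wotuo vjbw ipag edaa
Final line 3: xfy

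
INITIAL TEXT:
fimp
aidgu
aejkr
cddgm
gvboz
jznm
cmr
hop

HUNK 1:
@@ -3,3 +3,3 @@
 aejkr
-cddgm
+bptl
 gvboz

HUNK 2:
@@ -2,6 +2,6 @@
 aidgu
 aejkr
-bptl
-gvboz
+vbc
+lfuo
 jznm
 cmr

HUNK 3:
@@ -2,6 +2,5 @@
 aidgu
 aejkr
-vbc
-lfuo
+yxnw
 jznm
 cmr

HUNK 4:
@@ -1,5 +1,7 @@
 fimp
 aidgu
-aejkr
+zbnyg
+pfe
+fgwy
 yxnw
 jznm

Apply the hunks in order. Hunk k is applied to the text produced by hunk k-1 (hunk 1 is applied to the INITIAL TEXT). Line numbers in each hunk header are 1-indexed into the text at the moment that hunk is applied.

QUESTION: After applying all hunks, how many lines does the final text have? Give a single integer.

Answer: 9

Derivation:
Hunk 1: at line 3 remove [cddgm] add [bptl] -> 8 lines: fimp aidgu aejkr bptl gvboz jznm cmr hop
Hunk 2: at line 2 remove [bptl,gvboz] add [vbc,lfuo] -> 8 lines: fimp aidgu aejkr vbc lfuo jznm cmr hop
Hunk 3: at line 2 remove [vbc,lfuo] add [yxnw] -> 7 lines: fimp aidgu aejkr yxnw jznm cmr hop
Hunk 4: at line 1 remove [aejkr] add [zbnyg,pfe,fgwy] -> 9 lines: fimp aidgu zbnyg pfe fgwy yxnw jznm cmr hop
Final line count: 9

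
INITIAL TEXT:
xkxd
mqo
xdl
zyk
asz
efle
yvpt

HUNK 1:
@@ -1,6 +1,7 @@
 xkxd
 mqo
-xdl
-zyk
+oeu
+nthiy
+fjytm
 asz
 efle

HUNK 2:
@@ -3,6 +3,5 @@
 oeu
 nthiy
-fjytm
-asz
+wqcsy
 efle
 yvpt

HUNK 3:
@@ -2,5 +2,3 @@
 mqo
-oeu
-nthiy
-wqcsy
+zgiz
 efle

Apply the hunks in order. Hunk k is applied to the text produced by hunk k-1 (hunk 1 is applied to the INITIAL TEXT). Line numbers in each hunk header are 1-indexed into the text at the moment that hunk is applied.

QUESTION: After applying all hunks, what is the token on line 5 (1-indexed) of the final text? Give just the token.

Hunk 1: at line 1 remove [xdl,zyk] add [oeu,nthiy,fjytm] -> 8 lines: xkxd mqo oeu nthiy fjytm asz efle yvpt
Hunk 2: at line 3 remove [fjytm,asz] add [wqcsy] -> 7 lines: xkxd mqo oeu nthiy wqcsy efle yvpt
Hunk 3: at line 2 remove [oeu,nthiy,wqcsy] add [zgiz] -> 5 lines: xkxd mqo zgiz efle yvpt
Final line 5: yvpt

Answer: yvpt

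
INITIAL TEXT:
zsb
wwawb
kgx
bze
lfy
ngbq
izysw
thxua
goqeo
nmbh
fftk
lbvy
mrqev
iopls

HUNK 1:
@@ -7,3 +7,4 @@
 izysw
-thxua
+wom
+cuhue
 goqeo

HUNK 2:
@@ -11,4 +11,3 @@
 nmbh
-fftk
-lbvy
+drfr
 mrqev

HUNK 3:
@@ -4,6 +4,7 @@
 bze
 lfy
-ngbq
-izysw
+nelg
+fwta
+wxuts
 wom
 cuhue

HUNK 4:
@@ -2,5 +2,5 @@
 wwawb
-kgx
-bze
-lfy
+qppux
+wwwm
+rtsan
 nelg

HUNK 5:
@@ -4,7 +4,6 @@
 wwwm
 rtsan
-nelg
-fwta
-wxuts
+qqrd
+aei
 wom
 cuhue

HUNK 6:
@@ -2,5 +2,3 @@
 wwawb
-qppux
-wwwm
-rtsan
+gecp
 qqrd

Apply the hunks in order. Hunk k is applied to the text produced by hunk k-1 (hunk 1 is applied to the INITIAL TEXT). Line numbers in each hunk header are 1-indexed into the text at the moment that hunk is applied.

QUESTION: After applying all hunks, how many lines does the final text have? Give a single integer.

Answer: 12

Derivation:
Hunk 1: at line 7 remove [thxua] add [wom,cuhue] -> 15 lines: zsb wwawb kgx bze lfy ngbq izysw wom cuhue goqeo nmbh fftk lbvy mrqev iopls
Hunk 2: at line 11 remove [fftk,lbvy] add [drfr] -> 14 lines: zsb wwawb kgx bze lfy ngbq izysw wom cuhue goqeo nmbh drfr mrqev iopls
Hunk 3: at line 4 remove [ngbq,izysw] add [nelg,fwta,wxuts] -> 15 lines: zsb wwawb kgx bze lfy nelg fwta wxuts wom cuhue goqeo nmbh drfr mrqev iopls
Hunk 4: at line 2 remove [kgx,bze,lfy] add [qppux,wwwm,rtsan] -> 15 lines: zsb wwawb qppux wwwm rtsan nelg fwta wxuts wom cuhue goqeo nmbh drfr mrqev iopls
Hunk 5: at line 4 remove [nelg,fwta,wxuts] add [qqrd,aei] -> 14 lines: zsb wwawb qppux wwwm rtsan qqrd aei wom cuhue goqeo nmbh drfr mrqev iopls
Hunk 6: at line 2 remove [qppux,wwwm,rtsan] add [gecp] -> 12 lines: zsb wwawb gecp qqrd aei wom cuhue goqeo nmbh drfr mrqev iopls
Final line count: 12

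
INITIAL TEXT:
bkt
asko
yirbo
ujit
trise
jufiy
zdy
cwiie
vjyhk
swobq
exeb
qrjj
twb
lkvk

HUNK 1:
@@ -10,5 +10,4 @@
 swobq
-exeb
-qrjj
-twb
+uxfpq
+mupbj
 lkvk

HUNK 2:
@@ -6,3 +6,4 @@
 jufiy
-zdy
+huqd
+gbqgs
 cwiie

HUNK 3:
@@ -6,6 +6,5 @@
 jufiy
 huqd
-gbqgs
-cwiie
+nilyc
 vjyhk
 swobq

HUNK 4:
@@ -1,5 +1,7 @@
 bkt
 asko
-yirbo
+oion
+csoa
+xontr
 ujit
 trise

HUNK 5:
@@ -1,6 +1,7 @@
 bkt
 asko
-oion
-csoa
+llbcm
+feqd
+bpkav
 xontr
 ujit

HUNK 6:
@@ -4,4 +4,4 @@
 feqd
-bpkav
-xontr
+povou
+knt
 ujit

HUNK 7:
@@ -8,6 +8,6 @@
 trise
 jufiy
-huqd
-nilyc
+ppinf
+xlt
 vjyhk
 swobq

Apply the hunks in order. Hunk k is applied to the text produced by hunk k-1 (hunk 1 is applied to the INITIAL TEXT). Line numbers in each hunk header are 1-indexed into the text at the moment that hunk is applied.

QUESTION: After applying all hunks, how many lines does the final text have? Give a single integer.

Hunk 1: at line 10 remove [exeb,qrjj,twb] add [uxfpq,mupbj] -> 13 lines: bkt asko yirbo ujit trise jufiy zdy cwiie vjyhk swobq uxfpq mupbj lkvk
Hunk 2: at line 6 remove [zdy] add [huqd,gbqgs] -> 14 lines: bkt asko yirbo ujit trise jufiy huqd gbqgs cwiie vjyhk swobq uxfpq mupbj lkvk
Hunk 3: at line 6 remove [gbqgs,cwiie] add [nilyc] -> 13 lines: bkt asko yirbo ujit trise jufiy huqd nilyc vjyhk swobq uxfpq mupbj lkvk
Hunk 4: at line 1 remove [yirbo] add [oion,csoa,xontr] -> 15 lines: bkt asko oion csoa xontr ujit trise jufiy huqd nilyc vjyhk swobq uxfpq mupbj lkvk
Hunk 5: at line 1 remove [oion,csoa] add [llbcm,feqd,bpkav] -> 16 lines: bkt asko llbcm feqd bpkav xontr ujit trise jufiy huqd nilyc vjyhk swobq uxfpq mupbj lkvk
Hunk 6: at line 4 remove [bpkav,xontr] add [povou,knt] -> 16 lines: bkt asko llbcm feqd povou knt ujit trise jufiy huqd nilyc vjyhk swobq uxfpq mupbj lkvk
Hunk 7: at line 8 remove [huqd,nilyc] add [ppinf,xlt] -> 16 lines: bkt asko llbcm feqd povou knt ujit trise jufiy ppinf xlt vjyhk swobq uxfpq mupbj lkvk
Final line count: 16

Answer: 16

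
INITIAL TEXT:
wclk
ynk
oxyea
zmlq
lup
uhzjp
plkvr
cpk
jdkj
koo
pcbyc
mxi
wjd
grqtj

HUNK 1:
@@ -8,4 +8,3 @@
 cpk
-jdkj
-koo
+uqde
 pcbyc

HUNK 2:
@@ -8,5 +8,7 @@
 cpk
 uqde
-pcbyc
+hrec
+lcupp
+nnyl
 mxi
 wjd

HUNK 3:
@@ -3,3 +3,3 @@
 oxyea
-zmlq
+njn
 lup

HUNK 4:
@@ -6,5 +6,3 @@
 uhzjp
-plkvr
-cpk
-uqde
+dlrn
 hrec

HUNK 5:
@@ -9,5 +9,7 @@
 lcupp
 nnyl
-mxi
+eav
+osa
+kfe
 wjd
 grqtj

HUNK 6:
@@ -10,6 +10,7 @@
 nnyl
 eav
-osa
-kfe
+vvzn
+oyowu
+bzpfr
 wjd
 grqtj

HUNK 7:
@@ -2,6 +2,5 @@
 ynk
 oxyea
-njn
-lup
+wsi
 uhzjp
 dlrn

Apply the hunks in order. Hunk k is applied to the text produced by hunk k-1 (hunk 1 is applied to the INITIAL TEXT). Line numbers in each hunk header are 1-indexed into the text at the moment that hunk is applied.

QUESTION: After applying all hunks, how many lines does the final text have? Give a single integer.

Answer: 15

Derivation:
Hunk 1: at line 8 remove [jdkj,koo] add [uqde] -> 13 lines: wclk ynk oxyea zmlq lup uhzjp plkvr cpk uqde pcbyc mxi wjd grqtj
Hunk 2: at line 8 remove [pcbyc] add [hrec,lcupp,nnyl] -> 15 lines: wclk ynk oxyea zmlq lup uhzjp plkvr cpk uqde hrec lcupp nnyl mxi wjd grqtj
Hunk 3: at line 3 remove [zmlq] add [njn] -> 15 lines: wclk ynk oxyea njn lup uhzjp plkvr cpk uqde hrec lcupp nnyl mxi wjd grqtj
Hunk 4: at line 6 remove [plkvr,cpk,uqde] add [dlrn] -> 13 lines: wclk ynk oxyea njn lup uhzjp dlrn hrec lcupp nnyl mxi wjd grqtj
Hunk 5: at line 9 remove [mxi] add [eav,osa,kfe] -> 15 lines: wclk ynk oxyea njn lup uhzjp dlrn hrec lcupp nnyl eav osa kfe wjd grqtj
Hunk 6: at line 10 remove [osa,kfe] add [vvzn,oyowu,bzpfr] -> 16 lines: wclk ynk oxyea njn lup uhzjp dlrn hrec lcupp nnyl eav vvzn oyowu bzpfr wjd grqtj
Hunk 7: at line 2 remove [njn,lup] add [wsi] -> 15 lines: wclk ynk oxyea wsi uhzjp dlrn hrec lcupp nnyl eav vvzn oyowu bzpfr wjd grqtj
Final line count: 15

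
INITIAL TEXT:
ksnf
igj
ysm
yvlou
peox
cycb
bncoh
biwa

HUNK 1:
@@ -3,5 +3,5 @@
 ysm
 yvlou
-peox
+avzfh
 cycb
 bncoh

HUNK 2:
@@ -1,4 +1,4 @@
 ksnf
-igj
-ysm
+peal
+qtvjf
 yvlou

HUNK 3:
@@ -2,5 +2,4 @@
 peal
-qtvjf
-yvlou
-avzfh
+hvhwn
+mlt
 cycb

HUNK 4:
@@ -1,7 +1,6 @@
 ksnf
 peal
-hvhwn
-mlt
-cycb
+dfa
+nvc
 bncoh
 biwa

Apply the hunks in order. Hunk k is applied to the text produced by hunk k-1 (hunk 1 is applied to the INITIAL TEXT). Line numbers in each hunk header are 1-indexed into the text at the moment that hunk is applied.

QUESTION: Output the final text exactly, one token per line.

Hunk 1: at line 3 remove [peox] add [avzfh] -> 8 lines: ksnf igj ysm yvlou avzfh cycb bncoh biwa
Hunk 2: at line 1 remove [igj,ysm] add [peal,qtvjf] -> 8 lines: ksnf peal qtvjf yvlou avzfh cycb bncoh biwa
Hunk 3: at line 2 remove [qtvjf,yvlou,avzfh] add [hvhwn,mlt] -> 7 lines: ksnf peal hvhwn mlt cycb bncoh biwa
Hunk 4: at line 1 remove [hvhwn,mlt,cycb] add [dfa,nvc] -> 6 lines: ksnf peal dfa nvc bncoh biwa

Answer: ksnf
peal
dfa
nvc
bncoh
biwa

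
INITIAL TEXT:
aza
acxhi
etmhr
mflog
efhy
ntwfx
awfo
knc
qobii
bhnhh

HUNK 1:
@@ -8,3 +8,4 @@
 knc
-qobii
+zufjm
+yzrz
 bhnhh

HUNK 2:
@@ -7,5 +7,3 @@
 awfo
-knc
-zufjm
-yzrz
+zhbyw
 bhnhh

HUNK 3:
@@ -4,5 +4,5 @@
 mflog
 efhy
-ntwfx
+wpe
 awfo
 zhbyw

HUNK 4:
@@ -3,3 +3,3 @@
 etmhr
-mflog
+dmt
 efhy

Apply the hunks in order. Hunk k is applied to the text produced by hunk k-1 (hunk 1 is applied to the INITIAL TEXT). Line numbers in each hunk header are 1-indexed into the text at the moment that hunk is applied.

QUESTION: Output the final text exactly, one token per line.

Hunk 1: at line 8 remove [qobii] add [zufjm,yzrz] -> 11 lines: aza acxhi etmhr mflog efhy ntwfx awfo knc zufjm yzrz bhnhh
Hunk 2: at line 7 remove [knc,zufjm,yzrz] add [zhbyw] -> 9 lines: aza acxhi etmhr mflog efhy ntwfx awfo zhbyw bhnhh
Hunk 3: at line 4 remove [ntwfx] add [wpe] -> 9 lines: aza acxhi etmhr mflog efhy wpe awfo zhbyw bhnhh
Hunk 4: at line 3 remove [mflog] add [dmt] -> 9 lines: aza acxhi etmhr dmt efhy wpe awfo zhbyw bhnhh

Answer: aza
acxhi
etmhr
dmt
efhy
wpe
awfo
zhbyw
bhnhh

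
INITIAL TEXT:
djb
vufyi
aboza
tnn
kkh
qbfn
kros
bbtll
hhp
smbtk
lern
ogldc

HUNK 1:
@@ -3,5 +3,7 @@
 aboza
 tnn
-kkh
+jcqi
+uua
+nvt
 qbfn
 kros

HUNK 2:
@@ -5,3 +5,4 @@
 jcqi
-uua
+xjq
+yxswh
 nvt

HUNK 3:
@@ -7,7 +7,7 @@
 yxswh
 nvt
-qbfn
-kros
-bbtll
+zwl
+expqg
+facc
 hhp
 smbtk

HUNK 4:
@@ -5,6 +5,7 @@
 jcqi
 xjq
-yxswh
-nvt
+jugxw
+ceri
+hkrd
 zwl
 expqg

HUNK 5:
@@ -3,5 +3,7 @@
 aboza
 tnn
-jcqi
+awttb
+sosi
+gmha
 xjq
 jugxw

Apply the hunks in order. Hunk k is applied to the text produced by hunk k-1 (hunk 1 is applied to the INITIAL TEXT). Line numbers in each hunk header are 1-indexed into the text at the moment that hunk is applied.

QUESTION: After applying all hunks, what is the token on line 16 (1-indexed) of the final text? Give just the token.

Hunk 1: at line 3 remove [kkh] add [jcqi,uua,nvt] -> 14 lines: djb vufyi aboza tnn jcqi uua nvt qbfn kros bbtll hhp smbtk lern ogldc
Hunk 2: at line 5 remove [uua] add [xjq,yxswh] -> 15 lines: djb vufyi aboza tnn jcqi xjq yxswh nvt qbfn kros bbtll hhp smbtk lern ogldc
Hunk 3: at line 7 remove [qbfn,kros,bbtll] add [zwl,expqg,facc] -> 15 lines: djb vufyi aboza tnn jcqi xjq yxswh nvt zwl expqg facc hhp smbtk lern ogldc
Hunk 4: at line 5 remove [yxswh,nvt] add [jugxw,ceri,hkrd] -> 16 lines: djb vufyi aboza tnn jcqi xjq jugxw ceri hkrd zwl expqg facc hhp smbtk lern ogldc
Hunk 5: at line 3 remove [jcqi] add [awttb,sosi,gmha] -> 18 lines: djb vufyi aboza tnn awttb sosi gmha xjq jugxw ceri hkrd zwl expqg facc hhp smbtk lern ogldc
Final line 16: smbtk

Answer: smbtk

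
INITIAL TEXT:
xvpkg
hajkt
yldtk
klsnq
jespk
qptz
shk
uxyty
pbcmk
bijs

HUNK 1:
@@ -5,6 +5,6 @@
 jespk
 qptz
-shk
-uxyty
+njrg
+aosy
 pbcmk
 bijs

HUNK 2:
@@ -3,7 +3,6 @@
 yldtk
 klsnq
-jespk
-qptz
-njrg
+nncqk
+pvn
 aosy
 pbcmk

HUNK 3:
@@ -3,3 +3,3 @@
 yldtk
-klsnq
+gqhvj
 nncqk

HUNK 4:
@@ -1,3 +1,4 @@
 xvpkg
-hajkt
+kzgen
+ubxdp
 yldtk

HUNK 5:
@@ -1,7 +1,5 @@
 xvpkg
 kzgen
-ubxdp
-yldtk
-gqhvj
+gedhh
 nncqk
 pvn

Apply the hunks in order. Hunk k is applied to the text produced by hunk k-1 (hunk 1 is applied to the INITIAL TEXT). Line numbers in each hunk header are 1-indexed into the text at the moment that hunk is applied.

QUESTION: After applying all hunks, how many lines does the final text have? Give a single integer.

Hunk 1: at line 5 remove [shk,uxyty] add [njrg,aosy] -> 10 lines: xvpkg hajkt yldtk klsnq jespk qptz njrg aosy pbcmk bijs
Hunk 2: at line 3 remove [jespk,qptz,njrg] add [nncqk,pvn] -> 9 lines: xvpkg hajkt yldtk klsnq nncqk pvn aosy pbcmk bijs
Hunk 3: at line 3 remove [klsnq] add [gqhvj] -> 9 lines: xvpkg hajkt yldtk gqhvj nncqk pvn aosy pbcmk bijs
Hunk 4: at line 1 remove [hajkt] add [kzgen,ubxdp] -> 10 lines: xvpkg kzgen ubxdp yldtk gqhvj nncqk pvn aosy pbcmk bijs
Hunk 5: at line 1 remove [ubxdp,yldtk,gqhvj] add [gedhh] -> 8 lines: xvpkg kzgen gedhh nncqk pvn aosy pbcmk bijs
Final line count: 8

Answer: 8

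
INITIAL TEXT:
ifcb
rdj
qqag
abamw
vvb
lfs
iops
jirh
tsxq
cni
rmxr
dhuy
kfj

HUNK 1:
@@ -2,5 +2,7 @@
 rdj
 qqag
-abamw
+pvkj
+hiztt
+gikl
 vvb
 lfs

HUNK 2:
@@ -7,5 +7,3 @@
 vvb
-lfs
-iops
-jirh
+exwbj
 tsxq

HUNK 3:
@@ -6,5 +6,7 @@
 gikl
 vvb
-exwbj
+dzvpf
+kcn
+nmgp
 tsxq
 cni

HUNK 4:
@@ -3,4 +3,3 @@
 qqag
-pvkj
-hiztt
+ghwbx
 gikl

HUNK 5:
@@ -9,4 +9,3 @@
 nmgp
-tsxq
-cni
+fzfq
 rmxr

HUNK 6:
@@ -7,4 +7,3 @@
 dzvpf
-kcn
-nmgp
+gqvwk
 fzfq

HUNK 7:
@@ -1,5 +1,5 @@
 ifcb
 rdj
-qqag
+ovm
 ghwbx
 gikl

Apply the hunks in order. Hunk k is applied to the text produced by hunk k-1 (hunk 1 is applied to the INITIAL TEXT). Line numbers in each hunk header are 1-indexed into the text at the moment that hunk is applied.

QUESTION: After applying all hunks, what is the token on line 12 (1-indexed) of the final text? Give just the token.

Answer: kfj

Derivation:
Hunk 1: at line 2 remove [abamw] add [pvkj,hiztt,gikl] -> 15 lines: ifcb rdj qqag pvkj hiztt gikl vvb lfs iops jirh tsxq cni rmxr dhuy kfj
Hunk 2: at line 7 remove [lfs,iops,jirh] add [exwbj] -> 13 lines: ifcb rdj qqag pvkj hiztt gikl vvb exwbj tsxq cni rmxr dhuy kfj
Hunk 3: at line 6 remove [exwbj] add [dzvpf,kcn,nmgp] -> 15 lines: ifcb rdj qqag pvkj hiztt gikl vvb dzvpf kcn nmgp tsxq cni rmxr dhuy kfj
Hunk 4: at line 3 remove [pvkj,hiztt] add [ghwbx] -> 14 lines: ifcb rdj qqag ghwbx gikl vvb dzvpf kcn nmgp tsxq cni rmxr dhuy kfj
Hunk 5: at line 9 remove [tsxq,cni] add [fzfq] -> 13 lines: ifcb rdj qqag ghwbx gikl vvb dzvpf kcn nmgp fzfq rmxr dhuy kfj
Hunk 6: at line 7 remove [kcn,nmgp] add [gqvwk] -> 12 lines: ifcb rdj qqag ghwbx gikl vvb dzvpf gqvwk fzfq rmxr dhuy kfj
Hunk 7: at line 1 remove [qqag] add [ovm] -> 12 lines: ifcb rdj ovm ghwbx gikl vvb dzvpf gqvwk fzfq rmxr dhuy kfj
Final line 12: kfj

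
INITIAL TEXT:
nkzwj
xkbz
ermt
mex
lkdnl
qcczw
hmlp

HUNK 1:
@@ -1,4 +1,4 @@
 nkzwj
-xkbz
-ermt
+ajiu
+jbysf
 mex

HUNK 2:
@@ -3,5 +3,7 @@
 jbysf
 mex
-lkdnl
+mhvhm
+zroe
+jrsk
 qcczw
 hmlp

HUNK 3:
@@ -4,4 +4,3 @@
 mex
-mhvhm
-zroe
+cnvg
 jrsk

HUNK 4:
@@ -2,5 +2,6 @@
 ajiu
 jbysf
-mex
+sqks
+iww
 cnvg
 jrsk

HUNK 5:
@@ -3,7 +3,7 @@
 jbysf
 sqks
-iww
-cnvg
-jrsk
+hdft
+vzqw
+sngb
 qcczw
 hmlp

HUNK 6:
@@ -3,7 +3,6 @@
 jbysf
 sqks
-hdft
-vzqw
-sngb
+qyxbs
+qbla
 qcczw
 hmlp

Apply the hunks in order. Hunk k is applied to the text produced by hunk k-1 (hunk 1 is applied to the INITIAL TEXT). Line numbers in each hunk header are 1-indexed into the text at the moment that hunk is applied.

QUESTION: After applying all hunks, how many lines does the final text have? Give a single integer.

Answer: 8

Derivation:
Hunk 1: at line 1 remove [xkbz,ermt] add [ajiu,jbysf] -> 7 lines: nkzwj ajiu jbysf mex lkdnl qcczw hmlp
Hunk 2: at line 3 remove [lkdnl] add [mhvhm,zroe,jrsk] -> 9 lines: nkzwj ajiu jbysf mex mhvhm zroe jrsk qcczw hmlp
Hunk 3: at line 4 remove [mhvhm,zroe] add [cnvg] -> 8 lines: nkzwj ajiu jbysf mex cnvg jrsk qcczw hmlp
Hunk 4: at line 2 remove [mex] add [sqks,iww] -> 9 lines: nkzwj ajiu jbysf sqks iww cnvg jrsk qcczw hmlp
Hunk 5: at line 3 remove [iww,cnvg,jrsk] add [hdft,vzqw,sngb] -> 9 lines: nkzwj ajiu jbysf sqks hdft vzqw sngb qcczw hmlp
Hunk 6: at line 3 remove [hdft,vzqw,sngb] add [qyxbs,qbla] -> 8 lines: nkzwj ajiu jbysf sqks qyxbs qbla qcczw hmlp
Final line count: 8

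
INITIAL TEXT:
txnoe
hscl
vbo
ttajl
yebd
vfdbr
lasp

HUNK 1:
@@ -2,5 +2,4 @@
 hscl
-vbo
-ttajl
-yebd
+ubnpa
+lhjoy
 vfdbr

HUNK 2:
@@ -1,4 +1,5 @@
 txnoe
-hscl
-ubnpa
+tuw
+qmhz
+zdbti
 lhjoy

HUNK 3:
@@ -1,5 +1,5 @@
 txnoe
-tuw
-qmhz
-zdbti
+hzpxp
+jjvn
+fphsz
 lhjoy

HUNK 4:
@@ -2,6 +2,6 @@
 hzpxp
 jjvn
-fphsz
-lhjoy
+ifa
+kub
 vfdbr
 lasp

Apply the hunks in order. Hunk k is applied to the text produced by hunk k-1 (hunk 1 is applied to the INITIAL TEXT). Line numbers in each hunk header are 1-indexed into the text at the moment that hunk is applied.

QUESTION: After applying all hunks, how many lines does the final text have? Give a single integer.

Answer: 7

Derivation:
Hunk 1: at line 2 remove [vbo,ttajl,yebd] add [ubnpa,lhjoy] -> 6 lines: txnoe hscl ubnpa lhjoy vfdbr lasp
Hunk 2: at line 1 remove [hscl,ubnpa] add [tuw,qmhz,zdbti] -> 7 lines: txnoe tuw qmhz zdbti lhjoy vfdbr lasp
Hunk 3: at line 1 remove [tuw,qmhz,zdbti] add [hzpxp,jjvn,fphsz] -> 7 lines: txnoe hzpxp jjvn fphsz lhjoy vfdbr lasp
Hunk 4: at line 2 remove [fphsz,lhjoy] add [ifa,kub] -> 7 lines: txnoe hzpxp jjvn ifa kub vfdbr lasp
Final line count: 7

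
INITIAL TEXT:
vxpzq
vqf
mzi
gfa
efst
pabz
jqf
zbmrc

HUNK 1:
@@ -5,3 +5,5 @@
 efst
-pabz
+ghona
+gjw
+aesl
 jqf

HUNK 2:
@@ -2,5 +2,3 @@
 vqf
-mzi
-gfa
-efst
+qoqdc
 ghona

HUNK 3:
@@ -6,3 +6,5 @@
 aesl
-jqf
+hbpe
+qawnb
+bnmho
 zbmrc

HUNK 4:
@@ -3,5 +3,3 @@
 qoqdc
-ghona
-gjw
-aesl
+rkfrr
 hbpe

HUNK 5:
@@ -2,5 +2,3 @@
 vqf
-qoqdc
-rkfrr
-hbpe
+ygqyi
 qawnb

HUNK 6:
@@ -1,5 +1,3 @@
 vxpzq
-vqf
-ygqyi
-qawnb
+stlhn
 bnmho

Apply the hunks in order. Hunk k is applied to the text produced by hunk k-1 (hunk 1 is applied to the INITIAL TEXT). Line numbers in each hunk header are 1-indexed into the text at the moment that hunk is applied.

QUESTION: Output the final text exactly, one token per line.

Hunk 1: at line 5 remove [pabz] add [ghona,gjw,aesl] -> 10 lines: vxpzq vqf mzi gfa efst ghona gjw aesl jqf zbmrc
Hunk 2: at line 2 remove [mzi,gfa,efst] add [qoqdc] -> 8 lines: vxpzq vqf qoqdc ghona gjw aesl jqf zbmrc
Hunk 3: at line 6 remove [jqf] add [hbpe,qawnb,bnmho] -> 10 lines: vxpzq vqf qoqdc ghona gjw aesl hbpe qawnb bnmho zbmrc
Hunk 4: at line 3 remove [ghona,gjw,aesl] add [rkfrr] -> 8 lines: vxpzq vqf qoqdc rkfrr hbpe qawnb bnmho zbmrc
Hunk 5: at line 2 remove [qoqdc,rkfrr,hbpe] add [ygqyi] -> 6 lines: vxpzq vqf ygqyi qawnb bnmho zbmrc
Hunk 6: at line 1 remove [vqf,ygqyi,qawnb] add [stlhn] -> 4 lines: vxpzq stlhn bnmho zbmrc

Answer: vxpzq
stlhn
bnmho
zbmrc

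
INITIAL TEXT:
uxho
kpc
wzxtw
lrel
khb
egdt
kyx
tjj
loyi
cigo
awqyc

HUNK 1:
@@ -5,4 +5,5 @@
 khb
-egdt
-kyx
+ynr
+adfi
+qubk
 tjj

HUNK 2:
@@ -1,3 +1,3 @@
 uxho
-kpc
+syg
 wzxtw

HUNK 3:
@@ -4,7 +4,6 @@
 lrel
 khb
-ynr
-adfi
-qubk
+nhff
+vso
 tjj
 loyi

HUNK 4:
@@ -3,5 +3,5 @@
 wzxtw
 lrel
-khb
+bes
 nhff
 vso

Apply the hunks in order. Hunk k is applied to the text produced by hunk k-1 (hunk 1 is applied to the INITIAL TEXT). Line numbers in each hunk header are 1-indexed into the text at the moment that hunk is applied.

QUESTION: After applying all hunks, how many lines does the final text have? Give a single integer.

Hunk 1: at line 5 remove [egdt,kyx] add [ynr,adfi,qubk] -> 12 lines: uxho kpc wzxtw lrel khb ynr adfi qubk tjj loyi cigo awqyc
Hunk 2: at line 1 remove [kpc] add [syg] -> 12 lines: uxho syg wzxtw lrel khb ynr adfi qubk tjj loyi cigo awqyc
Hunk 3: at line 4 remove [ynr,adfi,qubk] add [nhff,vso] -> 11 lines: uxho syg wzxtw lrel khb nhff vso tjj loyi cigo awqyc
Hunk 4: at line 3 remove [khb] add [bes] -> 11 lines: uxho syg wzxtw lrel bes nhff vso tjj loyi cigo awqyc
Final line count: 11

Answer: 11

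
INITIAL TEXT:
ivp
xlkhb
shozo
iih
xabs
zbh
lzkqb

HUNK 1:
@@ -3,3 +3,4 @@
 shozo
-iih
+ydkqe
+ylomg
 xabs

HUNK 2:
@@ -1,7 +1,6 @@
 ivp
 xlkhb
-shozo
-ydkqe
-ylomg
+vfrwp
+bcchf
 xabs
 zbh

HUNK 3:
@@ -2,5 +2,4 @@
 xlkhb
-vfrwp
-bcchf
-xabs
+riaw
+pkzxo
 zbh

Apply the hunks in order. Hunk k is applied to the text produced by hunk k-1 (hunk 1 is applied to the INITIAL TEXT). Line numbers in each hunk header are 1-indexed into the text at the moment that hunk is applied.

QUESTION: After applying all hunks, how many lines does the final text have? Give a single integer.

Answer: 6

Derivation:
Hunk 1: at line 3 remove [iih] add [ydkqe,ylomg] -> 8 lines: ivp xlkhb shozo ydkqe ylomg xabs zbh lzkqb
Hunk 2: at line 1 remove [shozo,ydkqe,ylomg] add [vfrwp,bcchf] -> 7 lines: ivp xlkhb vfrwp bcchf xabs zbh lzkqb
Hunk 3: at line 2 remove [vfrwp,bcchf,xabs] add [riaw,pkzxo] -> 6 lines: ivp xlkhb riaw pkzxo zbh lzkqb
Final line count: 6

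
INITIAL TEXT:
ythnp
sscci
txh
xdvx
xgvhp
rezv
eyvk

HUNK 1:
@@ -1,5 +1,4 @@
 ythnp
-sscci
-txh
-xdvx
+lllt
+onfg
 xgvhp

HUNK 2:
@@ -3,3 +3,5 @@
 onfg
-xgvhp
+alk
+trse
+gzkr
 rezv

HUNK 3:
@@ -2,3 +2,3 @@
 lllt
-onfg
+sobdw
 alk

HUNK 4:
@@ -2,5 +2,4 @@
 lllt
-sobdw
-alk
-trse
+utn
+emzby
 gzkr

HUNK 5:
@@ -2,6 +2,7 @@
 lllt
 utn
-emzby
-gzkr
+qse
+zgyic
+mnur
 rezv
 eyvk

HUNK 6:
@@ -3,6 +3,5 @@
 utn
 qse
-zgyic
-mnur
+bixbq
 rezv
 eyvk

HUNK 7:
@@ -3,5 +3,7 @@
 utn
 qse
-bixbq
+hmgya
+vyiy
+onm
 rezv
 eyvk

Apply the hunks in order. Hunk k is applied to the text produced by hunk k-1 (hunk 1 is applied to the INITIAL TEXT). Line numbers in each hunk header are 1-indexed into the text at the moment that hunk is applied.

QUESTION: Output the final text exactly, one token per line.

Hunk 1: at line 1 remove [sscci,txh,xdvx] add [lllt,onfg] -> 6 lines: ythnp lllt onfg xgvhp rezv eyvk
Hunk 2: at line 3 remove [xgvhp] add [alk,trse,gzkr] -> 8 lines: ythnp lllt onfg alk trse gzkr rezv eyvk
Hunk 3: at line 2 remove [onfg] add [sobdw] -> 8 lines: ythnp lllt sobdw alk trse gzkr rezv eyvk
Hunk 4: at line 2 remove [sobdw,alk,trse] add [utn,emzby] -> 7 lines: ythnp lllt utn emzby gzkr rezv eyvk
Hunk 5: at line 2 remove [emzby,gzkr] add [qse,zgyic,mnur] -> 8 lines: ythnp lllt utn qse zgyic mnur rezv eyvk
Hunk 6: at line 3 remove [zgyic,mnur] add [bixbq] -> 7 lines: ythnp lllt utn qse bixbq rezv eyvk
Hunk 7: at line 3 remove [bixbq] add [hmgya,vyiy,onm] -> 9 lines: ythnp lllt utn qse hmgya vyiy onm rezv eyvk

Answer: ythnp
lllt
utn
qse
hmgya
vyiy
onm
rezv
eyvk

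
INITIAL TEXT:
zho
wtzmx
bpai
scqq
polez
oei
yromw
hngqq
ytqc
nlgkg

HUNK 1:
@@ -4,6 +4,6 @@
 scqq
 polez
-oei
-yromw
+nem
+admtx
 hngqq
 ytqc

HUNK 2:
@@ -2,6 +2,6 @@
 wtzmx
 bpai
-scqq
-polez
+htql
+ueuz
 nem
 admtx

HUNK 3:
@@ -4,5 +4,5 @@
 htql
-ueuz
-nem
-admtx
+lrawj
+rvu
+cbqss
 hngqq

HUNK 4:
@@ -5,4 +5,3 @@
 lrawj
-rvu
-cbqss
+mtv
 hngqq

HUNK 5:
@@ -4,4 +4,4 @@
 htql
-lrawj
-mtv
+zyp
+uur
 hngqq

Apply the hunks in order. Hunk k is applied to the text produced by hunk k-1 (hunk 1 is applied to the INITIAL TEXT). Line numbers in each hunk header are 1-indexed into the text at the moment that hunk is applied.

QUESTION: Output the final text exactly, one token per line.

Hunk 1: at line 4 remove [oei,yromw] add [nem,admtx] -> 10 lines: zho wtzmx bpai scqq polez nem admtx hngqq ytqc nlgkg
Hunk 2: at line 2 remove [scqq,polez] add [htql,ueuz] -> 10 lines: zho wtzmx bpai htql ueuz nem admtx hngqq ytqc nlgkg
Hunk 3: at line 4 remove [ueuz,nem,admtx] add [lrawj,rvu,cbqss] -> 10 lines: zho wtzmx bpai htql lrawj rvu cbqss hngqq ytqc nlgkg
Hunk 4: at line 5 remove [rvu,cbqss] add [mtv] -> 9 lines: zho wtzmx bpai htql lrawj mtv hngqq ytqc nlgkg
Hunk 5: at line 4 remove [lrawj,mtv] add [zyp,uur] -> 9 lines: zho wtzmx bpai htql zyp uur hngqq ytqc nlgkg

Answer: zho
wtzmx
bpai
htql
zyp
uur
hngqq
ytqc
nlgkg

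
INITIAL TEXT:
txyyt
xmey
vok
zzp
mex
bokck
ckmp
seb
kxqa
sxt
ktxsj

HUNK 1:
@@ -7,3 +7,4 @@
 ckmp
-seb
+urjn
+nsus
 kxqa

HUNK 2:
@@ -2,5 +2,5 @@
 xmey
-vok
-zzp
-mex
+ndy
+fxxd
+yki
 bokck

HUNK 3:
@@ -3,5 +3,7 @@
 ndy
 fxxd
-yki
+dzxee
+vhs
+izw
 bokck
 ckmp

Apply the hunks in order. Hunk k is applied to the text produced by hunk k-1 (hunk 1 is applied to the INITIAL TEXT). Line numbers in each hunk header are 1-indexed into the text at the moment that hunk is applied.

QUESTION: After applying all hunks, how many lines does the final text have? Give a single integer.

Answer: 14

Derivation:
Hunk 1: at line 7 remove [seb] add [urjn,nsus] -> 12 lines: txyyt xmey vok zzp mex bokck ckmp urjn nsus kxqa sxt ktxsj
Hunk 2: at line 2 remove [vok,zzp,mex] add [ndy,fxxd,yki] -> 12 lines: txyyt xmey ndy fxxd yki bokck ckmp urjn nsus kxqa sxt ktxsj
Hunk 3: at line 3 remove [yki] add [dzxee,vhs,izw] -> 14 lines: txyyt xmey ndy fxxd dzxee vhs izw bokck ckmp urjn nsus kxqa sxt ktxsj
Final line count: 14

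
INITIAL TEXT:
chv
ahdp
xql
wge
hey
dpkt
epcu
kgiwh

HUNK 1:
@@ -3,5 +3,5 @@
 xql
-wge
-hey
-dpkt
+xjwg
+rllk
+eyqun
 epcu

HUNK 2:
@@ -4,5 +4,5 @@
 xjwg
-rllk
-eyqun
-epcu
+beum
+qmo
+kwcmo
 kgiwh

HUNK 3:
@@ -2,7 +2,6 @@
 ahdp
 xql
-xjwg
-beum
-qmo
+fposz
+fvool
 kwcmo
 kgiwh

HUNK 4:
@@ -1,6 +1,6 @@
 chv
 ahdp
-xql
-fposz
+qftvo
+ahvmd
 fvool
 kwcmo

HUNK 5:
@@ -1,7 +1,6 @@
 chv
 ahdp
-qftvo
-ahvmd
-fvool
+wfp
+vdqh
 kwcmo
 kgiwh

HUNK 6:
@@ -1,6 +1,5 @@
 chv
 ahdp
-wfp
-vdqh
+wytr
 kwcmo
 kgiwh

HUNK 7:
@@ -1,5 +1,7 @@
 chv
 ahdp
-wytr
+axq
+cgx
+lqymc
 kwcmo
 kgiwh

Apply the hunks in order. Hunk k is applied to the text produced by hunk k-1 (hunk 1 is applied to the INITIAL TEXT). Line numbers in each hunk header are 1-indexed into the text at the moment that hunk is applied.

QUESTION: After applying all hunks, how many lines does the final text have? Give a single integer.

Hunk 1: at line 3 remove [wge,hey,dpkt] add [xjwg,rllk,eyqun] -> 8 lines: chv ahdp xql xjwg rllk eyqun epcu kgiwh
Hunk 2: at line 4 remove [rllk,eyqun,epcu] add [beum,qmo,kwcmo] -> 8 lines: chv ahdp xql xjwg beum qmo kwcmo kgiwh
Hunk 3: at line 2 remove [xjwg,beum,qmo] add [fposz,fvool] -> 7 lines: chv ahdp xql fposz fvool kwcmo kgiwh
Hunk 4: at line 1 remove [xql,fposz] add [qftvo,ahvmd] -> 7 lines: chv ahdp qftvo ahvmd fvool kwcmo kgiwh
Hunk 5: at line 1 remove [qftvo,ahvmd,fvool] add [wfp,vdqh] -> 6 lines: chv ahdp wfp vdqh kwcmo kgiwh
Hunk 6: at line 1 remove [wfp,vdqh] add [wytr] -> 5 lines: chv ahdp wytr kwcmo kgiwh
Hunk 7: at line 1 remove [wytr] add [axq,cgx,lqymc] -> 7 lines: chv ahdp axq cgx lqymc kwcmo kgiwh
Final line count: 7

Answer: 7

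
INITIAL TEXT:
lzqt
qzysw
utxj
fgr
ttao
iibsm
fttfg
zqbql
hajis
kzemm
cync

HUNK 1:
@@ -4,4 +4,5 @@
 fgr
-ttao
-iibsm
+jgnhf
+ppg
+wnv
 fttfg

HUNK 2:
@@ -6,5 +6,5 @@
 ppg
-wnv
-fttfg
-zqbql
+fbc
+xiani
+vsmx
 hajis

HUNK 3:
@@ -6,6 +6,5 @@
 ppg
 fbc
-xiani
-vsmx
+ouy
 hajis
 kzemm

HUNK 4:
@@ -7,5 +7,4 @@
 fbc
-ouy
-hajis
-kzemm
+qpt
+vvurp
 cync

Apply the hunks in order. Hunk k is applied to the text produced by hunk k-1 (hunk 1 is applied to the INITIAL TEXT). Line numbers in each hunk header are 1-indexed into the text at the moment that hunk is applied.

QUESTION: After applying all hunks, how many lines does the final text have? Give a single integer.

Hunk 1: at line 4 remove [ttao,iibsm] add [jgnhf,ppg,wnv] -> 12 lines: lzqt qzysw utxj fgr jgnhf ppg wnv fttfg zqbql hajis kzemm cync
Hunk 2: at line 6 remove [wnv,fttfg,zqbql] add [fbc,xiani,vsmx] -> 12 lines: lzqt qzysw utxj fgr jgnhf ppg fbc xiani vsmx hajis kzemm cync
Hunk 3: at line 6 remove [xiani,vsmx] add [ouy] -> 11 lines: lzqt qzysw utxj fgr jgnhf ppg fbc ouy hajis kzemm cync
Hunk 4: at line 7 remove [ouy,hajis,kzemm] add [qpt,vvurp] -> 10 lines: lzqt qzysw utxj fgr jgnhf ppg fbc qpt vvurp cync
Final line count: 10

Answer: 10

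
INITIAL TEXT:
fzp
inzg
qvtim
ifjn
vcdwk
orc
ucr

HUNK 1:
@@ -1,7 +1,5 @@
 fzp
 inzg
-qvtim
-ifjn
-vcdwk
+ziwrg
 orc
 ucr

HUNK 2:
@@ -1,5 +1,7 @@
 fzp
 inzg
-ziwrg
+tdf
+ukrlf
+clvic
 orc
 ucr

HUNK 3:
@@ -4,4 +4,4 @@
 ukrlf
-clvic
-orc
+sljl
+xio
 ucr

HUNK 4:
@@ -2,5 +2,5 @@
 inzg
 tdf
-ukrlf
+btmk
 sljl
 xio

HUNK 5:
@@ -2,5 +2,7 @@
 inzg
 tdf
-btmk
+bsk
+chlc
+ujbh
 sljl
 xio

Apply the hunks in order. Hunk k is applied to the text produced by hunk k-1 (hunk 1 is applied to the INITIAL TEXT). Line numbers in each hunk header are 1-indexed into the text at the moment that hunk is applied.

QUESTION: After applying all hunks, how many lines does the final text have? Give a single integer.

Answer: 9

Derivation:
Hunk 1: at line 1 remove [qvtim,ifjn,vcdwk] add [ziwrg] -> 5 lines: fzp inzg ziwrg orc ucr
Hunk 2: at line 1 remove [ziwrg] add [tdf,ukrlf,clvic] -> 7 lines: fzp inzg tdf ukrlf clvic orc ucr
Hunk 3: at line 4 remove [clvic,orc] add [sljl,xio] -> 7 lines: fzp inzg tdf ukrlf sljl xio ucr
Hunk 4: at line 2 remove [ukrlf] add [btmk] -> 7 lines: fzp inzg tdf btmk sljl xio ucr
Hunk 5: at line 2 remove [btmk] add [bsk,chlc,ujbh] -> 9 lines: fzp inzg tdf bsk chlc ujbh sljl xio ucr
Final line count: 9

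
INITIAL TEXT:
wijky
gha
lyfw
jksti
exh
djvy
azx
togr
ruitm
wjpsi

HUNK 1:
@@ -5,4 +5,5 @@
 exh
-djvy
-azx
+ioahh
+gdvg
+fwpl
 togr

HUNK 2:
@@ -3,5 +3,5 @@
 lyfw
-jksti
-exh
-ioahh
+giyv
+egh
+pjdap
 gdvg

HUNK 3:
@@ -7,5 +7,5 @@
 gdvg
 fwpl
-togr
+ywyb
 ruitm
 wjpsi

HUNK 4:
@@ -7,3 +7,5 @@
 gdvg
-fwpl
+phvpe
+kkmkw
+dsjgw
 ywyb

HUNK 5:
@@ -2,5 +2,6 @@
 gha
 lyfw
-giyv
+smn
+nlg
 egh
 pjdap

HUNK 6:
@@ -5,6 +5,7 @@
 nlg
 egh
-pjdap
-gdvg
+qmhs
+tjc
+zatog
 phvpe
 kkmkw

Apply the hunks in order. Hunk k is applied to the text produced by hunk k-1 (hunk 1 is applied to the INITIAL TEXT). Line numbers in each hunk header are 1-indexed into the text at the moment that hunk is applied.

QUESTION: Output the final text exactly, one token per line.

Hunk 1: at line 5 remove [djvy,azx] add [ioahh,gdvg,fwpl] -> 11 lines: wijky gha lyfw jksti exh ioahh gdvg fwpl togr ruitm wjpsi
Hunk 2: at line 3 remove [jksti,exh,ioahh] add [giyv,egh,pjdap] -> 11 lines: wijky gha lyfw giyv egh pjdap gdvg fwpl togr ruitm wjpsi
Hunk 3: at line 7 remove [togr] add [ywyb] -> 11 lines: wijky gha lyfw giyv egh pjdap gdvg fwpl ywyb ruitm wjpsi
Hunk 4: at line 7 remove [fwpl] add [phvpe,kkmkw,dsjgw] -> 13 lines: wijky gha lyfw giyv egh pjdap gdvg phvpe kkmkw dsjgw ywyb ruitm wjpsi
Hunk 5: at line 2 remove [giyv] add [smn,nlg] -> 14 lines: wijky gha lyfw smn nlg egh pjdap gdvg phvpe kkmkw dsjgw ywyb ruitm wjpsi
Hunk 6: at line 5 remove [pjdap,gdvg] add [qmhs,tjc,zatog] -> 15 lines: wijky gha lyfw smn nlg egh qmhs tjc zatog phvpe kkmkw dsjgw ywyb ruitm wjpsi

Answer: wijky
gha
lyfw
smn
nlg
egh
qmhs
tjc
zatog
phvpe
kkmkw
dsjgw
ywyb
ruitm
wjpsi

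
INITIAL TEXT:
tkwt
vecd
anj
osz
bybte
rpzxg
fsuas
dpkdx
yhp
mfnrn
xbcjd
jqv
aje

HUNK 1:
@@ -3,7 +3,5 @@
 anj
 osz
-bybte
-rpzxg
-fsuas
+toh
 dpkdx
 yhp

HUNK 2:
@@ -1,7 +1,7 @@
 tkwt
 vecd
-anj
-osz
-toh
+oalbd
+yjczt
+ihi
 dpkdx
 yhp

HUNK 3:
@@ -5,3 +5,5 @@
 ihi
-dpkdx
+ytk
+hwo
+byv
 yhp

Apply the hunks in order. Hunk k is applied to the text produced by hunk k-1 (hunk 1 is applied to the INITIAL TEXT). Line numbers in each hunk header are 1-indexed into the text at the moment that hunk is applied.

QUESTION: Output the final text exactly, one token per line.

Answer: tkwt
vecd
oalbd
yjczt
ihi
ytk
hwo
byv
yhp
mfnrn
xbcjd
jqv
aje

Derivation:
Hunk 1: at line 3 remove [bybte,rpzxg,fsuas] add [toh] -> 11 lines: tkwt vecd anj osz toh dpkdx yhp mfnrn xbcjd jqv aje
Hunk 2: at line 1 remove [anj,osz,toh] add [oalbd,yjczt,ihi] -> 11 lines: tkwt vecd oalbd yjczt ihi dpkdx yhp mfnrn xbcjd jqv aje
Hunk 3: at line 5 remove [dpkdx] add [ytk,hwo,byv] -> 13 lines: tkwt vecd oalbd yjczt ihi ytk hwo byv yhp mfnrn xbcjd jqv aje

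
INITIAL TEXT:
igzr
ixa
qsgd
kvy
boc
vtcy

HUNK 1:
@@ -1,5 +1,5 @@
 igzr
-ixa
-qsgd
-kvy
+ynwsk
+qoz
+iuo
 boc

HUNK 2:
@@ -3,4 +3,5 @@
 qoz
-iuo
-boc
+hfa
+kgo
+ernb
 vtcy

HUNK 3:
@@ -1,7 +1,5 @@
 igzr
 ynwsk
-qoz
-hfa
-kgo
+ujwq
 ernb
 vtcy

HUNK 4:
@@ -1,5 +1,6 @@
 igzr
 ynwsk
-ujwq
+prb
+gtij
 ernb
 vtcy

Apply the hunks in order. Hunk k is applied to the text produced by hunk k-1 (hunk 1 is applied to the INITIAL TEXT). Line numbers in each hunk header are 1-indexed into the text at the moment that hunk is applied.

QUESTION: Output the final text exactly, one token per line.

Answer: igzr
ynwsk
prb
gtij
ernb
vtcy

Derivation:
Hunk 1: at line 1 remove [ixa,qsgd,kvy] add [ynwsk,qoz,iuo] -> 6 lines: igzr ynwsk qoz iuo boc vtcy
Hunk 2: at line 3 remove [iuo,boc] add [hfa,kgo,ernb] -> 7 lines: igzr ynwsk qoz hfa kgo ernb vtcy
Hunk 3: at line 1 remove [qoz,hfa,kgo] add [ujwq] -> 5 lines: igzr ynwsk ujwq ernb vtcy
Hunk 4: at line 1 remove [ujwq] add [prb,gtij] -> 6 lines: igzr ynwsk prb gtij ernb vtcy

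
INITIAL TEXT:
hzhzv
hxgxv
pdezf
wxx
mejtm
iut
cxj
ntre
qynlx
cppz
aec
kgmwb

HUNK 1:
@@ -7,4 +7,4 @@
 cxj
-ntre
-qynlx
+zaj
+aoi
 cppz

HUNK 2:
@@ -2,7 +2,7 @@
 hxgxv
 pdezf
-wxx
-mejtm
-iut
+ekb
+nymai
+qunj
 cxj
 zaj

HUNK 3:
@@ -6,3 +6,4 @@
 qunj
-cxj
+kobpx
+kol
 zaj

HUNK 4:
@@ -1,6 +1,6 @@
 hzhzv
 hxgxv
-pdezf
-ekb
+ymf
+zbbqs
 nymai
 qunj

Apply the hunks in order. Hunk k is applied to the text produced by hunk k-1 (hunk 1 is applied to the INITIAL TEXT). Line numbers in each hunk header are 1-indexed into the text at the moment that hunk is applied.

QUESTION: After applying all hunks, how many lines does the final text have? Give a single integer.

Answer: 13

Derivation:
Hunk 1: at line 7 remove [ntre,qynlx] add [zaj,aoi] -> 12 lines: hzhzv hxgxv pdezf wxx mejtm iut cxj zaj aoi cppz aec kgmwb
Hunk 2: at line 2 remove [wxx,mejtm,iut] add [ekb,nymai,qunj] -> 12 lines: hzhzv hxgxv pdezf ekb nymai qunj cxj zaj aoi cppz aec kgmwb
Hunk 3: at line 6 remove [cxj] add [kobpx,kol] -> 13 lines: hzhzv hxgxv pdezf ekb nymai qunj kobpx kol zaj aoi cppz aec kgmwb
Hunk 4: at line 1 remove [pdezf,ekb] add [ymf,zbbqs] -> 13 lines: hzhzv hxgxv ymf zbbqs nymai qunj kobpx kol zaj aoi cppz aec kgmwb
Final line count: 13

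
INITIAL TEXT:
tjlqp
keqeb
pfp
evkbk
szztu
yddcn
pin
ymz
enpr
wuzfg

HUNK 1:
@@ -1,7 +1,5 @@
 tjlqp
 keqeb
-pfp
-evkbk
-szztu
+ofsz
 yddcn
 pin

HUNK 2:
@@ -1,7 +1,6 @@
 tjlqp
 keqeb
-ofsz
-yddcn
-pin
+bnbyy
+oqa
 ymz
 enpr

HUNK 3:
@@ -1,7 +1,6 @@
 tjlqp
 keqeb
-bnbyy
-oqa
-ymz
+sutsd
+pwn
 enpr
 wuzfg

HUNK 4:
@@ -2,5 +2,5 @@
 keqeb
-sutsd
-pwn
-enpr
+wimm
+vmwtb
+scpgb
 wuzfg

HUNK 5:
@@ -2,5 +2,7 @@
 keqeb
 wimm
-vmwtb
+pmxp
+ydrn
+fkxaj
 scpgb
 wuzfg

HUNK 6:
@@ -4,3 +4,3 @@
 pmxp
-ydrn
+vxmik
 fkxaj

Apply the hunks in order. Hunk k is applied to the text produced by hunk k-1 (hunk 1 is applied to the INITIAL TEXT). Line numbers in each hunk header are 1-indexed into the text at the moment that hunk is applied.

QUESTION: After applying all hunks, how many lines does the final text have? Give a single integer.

Answer: 8

Derivation:
Hunk 1: at line 1 remove [pfp,evkbk,szztu] add [ofsz] -> 8 lines: tjlqp keqeb ofsz yddcn pin ymz enpr wuzfg
Hunk 2: at line 1 remove [ofsz,yddcn,pin] add [bnbyy,oqa] -> 7 lines: tjlqp keqeb bnbyy oqa ymz enpr wuzfg
Hunk 3: at line 1 remove [bnbyy,oqa,ymz] add [sutsd,pwn] -> 6 lines: tjlqp keqeb sutsd pwn enpr wuzfg
Hunk 4: at line 2 remove [sutsd,pwn,enpr] add [wimm,vmwtb,scpgb] -> 6 lines: tjlqp keqeb wimm vmwtb scpgb wuzfg
Hunk 5: at line 2 remove [vmwtb] add [pmxp,ydrn,fkxaj] -> 8 lines: tjlqp keqeb wimm pmxp ydrn fkxaj scpgb wuzfg
Hunk 6: at line 4 remove [ydrn] add [vxmik] -> 8 lines: tjlqp keqeb wimm pmxp vxmik fkxaj scpgb wuzfg
Final line count: 8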